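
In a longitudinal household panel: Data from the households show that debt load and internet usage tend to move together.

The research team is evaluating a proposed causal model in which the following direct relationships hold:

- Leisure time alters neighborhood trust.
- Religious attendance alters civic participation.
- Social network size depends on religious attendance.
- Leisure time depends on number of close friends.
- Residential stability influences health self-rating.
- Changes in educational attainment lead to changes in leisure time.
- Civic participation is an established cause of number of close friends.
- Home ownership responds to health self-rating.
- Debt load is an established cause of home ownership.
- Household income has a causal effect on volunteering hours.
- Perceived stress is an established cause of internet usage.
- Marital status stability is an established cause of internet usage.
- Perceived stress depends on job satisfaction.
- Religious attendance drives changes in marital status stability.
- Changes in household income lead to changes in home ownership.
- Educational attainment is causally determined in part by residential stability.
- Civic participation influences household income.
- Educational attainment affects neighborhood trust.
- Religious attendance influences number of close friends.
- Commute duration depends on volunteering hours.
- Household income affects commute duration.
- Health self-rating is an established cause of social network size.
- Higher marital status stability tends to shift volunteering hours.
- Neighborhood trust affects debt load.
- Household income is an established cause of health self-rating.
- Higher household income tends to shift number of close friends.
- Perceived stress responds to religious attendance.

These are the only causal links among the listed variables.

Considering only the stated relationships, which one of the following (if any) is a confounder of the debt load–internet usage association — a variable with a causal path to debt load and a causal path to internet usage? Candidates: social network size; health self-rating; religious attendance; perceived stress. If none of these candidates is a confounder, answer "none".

Religious attendance causes debt load (religious attendance → number of close friends → leisure time → neighborhood trust → debt load) and also causes internet usage (religious attendance → marital status stability → internet usage); it is a common cause of both.
Each of the other candidates lacks a causal path to at least one of debt load and internet usage, so they do not confound the relationship.

religious attendance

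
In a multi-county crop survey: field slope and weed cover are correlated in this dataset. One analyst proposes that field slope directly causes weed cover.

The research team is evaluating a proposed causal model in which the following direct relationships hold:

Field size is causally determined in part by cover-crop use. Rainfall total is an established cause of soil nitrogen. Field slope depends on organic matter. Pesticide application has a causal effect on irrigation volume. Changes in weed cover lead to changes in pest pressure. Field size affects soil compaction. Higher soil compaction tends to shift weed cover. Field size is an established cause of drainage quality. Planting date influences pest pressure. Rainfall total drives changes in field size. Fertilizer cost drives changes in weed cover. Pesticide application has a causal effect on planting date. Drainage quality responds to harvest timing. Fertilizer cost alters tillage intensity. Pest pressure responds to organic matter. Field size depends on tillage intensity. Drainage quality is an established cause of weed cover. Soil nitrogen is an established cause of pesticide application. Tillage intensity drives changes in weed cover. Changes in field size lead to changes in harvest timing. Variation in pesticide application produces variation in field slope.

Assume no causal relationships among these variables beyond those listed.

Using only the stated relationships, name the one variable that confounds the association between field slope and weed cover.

rainfall total

Rainfall total has a causal path to field slope (rainfall total → soil nitrogen → pesticide application → field slope) and a separate causal path to weed cover (rainfall total → field size → soil compaction → weed cover), so it is a common cause of both.
No stated relationship gives field slope a causal route to weed cover, so the correlation is explained by the shared upstream cause rather than a direct effect.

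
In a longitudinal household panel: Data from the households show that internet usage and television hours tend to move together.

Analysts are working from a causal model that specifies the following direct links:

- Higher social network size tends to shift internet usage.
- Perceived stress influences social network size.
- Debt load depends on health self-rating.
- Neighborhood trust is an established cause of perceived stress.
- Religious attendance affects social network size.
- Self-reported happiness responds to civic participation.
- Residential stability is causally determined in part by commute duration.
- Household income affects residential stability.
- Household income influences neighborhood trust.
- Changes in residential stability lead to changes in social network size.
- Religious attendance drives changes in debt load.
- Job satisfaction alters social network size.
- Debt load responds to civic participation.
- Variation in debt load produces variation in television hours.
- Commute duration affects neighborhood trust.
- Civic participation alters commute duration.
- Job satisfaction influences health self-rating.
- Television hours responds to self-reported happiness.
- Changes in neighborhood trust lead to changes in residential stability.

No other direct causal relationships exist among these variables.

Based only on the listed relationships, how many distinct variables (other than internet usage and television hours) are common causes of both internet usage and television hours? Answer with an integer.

The common causes are: civic participation (to internet usage via civic participation → commute duration → residential stability → social network size → internet usage; to television hours via civic participation → debt load → television hours); job satisfaction (to internet usage via job satisfaction → social network size → internet usage; to television hours via job satisfaction → health self-rating → debt load → television hours); religious attendance (to internet usage via religious attendance → social network size → internet usage; to television hours via religious attendance → debt load → television hours).
Every other variable lacks a causal path to at least one of internet usage and television hours.

3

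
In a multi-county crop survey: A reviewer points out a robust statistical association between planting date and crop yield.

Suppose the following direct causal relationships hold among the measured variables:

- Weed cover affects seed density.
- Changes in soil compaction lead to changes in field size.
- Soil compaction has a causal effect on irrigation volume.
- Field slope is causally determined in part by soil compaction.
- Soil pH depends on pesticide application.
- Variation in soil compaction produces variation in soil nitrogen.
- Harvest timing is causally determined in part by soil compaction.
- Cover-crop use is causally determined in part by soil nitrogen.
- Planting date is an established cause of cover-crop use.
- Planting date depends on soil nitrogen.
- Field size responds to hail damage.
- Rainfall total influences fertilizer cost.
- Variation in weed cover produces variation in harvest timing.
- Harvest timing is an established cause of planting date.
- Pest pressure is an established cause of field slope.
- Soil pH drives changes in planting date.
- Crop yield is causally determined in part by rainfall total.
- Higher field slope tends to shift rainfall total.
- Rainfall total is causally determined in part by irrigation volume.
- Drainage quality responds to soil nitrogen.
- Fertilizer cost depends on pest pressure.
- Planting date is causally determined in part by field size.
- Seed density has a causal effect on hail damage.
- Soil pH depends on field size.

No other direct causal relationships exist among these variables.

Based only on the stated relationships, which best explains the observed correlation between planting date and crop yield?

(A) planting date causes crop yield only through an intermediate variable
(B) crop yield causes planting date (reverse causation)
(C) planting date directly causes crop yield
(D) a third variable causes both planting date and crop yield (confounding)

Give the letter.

D

Soil compaction causes planting date (soil compaction → harvest timing → planting date) and crop yield (soil compaction → field slope → rainfall total → crop yield) — a common cause creating the correlation.
There is no stated path from planting date to crop yield or from crop yield to planting date, so neither direct nor reverse causation applies.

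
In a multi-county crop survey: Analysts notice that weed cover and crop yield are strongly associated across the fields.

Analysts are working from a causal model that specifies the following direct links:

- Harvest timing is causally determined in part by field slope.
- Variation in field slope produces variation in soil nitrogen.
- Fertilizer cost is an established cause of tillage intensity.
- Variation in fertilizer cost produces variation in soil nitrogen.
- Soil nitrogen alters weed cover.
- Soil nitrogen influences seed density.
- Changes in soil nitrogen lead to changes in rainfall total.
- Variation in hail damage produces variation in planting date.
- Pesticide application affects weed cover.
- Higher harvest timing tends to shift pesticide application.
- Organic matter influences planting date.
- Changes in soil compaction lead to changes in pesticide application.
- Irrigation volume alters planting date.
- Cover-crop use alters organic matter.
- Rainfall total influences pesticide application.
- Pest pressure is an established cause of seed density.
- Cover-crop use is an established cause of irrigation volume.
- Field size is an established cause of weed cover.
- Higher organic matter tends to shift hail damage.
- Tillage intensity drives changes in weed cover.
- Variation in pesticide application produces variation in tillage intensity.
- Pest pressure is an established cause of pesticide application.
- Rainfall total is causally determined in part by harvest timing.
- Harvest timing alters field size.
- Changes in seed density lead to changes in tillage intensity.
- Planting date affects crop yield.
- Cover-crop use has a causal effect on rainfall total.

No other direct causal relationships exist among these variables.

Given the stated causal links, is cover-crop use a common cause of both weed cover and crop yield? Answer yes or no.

yes

Cover-crop use has a causal path to weed cover (cover-crop use → rainfall total → pesticide application → weed cover) and to crop yield (cover-crop use → organic matter → planting date → crop yield), so it is a common cause of both — a confounder.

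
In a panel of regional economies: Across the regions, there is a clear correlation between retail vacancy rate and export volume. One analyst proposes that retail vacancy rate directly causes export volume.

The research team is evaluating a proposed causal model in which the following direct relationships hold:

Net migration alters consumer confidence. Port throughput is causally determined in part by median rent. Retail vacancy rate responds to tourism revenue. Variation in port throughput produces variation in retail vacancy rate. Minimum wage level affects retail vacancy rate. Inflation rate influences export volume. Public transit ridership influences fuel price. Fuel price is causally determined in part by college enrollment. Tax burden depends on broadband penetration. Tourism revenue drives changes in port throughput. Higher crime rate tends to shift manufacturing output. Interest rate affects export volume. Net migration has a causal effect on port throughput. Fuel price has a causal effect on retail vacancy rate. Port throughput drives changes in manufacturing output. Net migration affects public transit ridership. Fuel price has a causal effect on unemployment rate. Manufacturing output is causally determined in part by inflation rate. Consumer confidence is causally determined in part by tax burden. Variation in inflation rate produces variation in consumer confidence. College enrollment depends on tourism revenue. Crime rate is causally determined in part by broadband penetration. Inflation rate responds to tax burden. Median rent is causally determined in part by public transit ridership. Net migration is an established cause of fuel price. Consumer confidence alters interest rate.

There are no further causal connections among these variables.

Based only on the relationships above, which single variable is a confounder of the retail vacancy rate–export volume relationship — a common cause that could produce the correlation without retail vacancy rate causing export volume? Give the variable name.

Net migration has a causal path to retail vacancy rate (net migration → fuel price → retail vacancy rate) and a separate causal path to export volume (net migration → consumer confidence → interest rate → export volume), so it is a common cause of both.
No stated relationship gives retail vacancy rate a causal route to export volume, so the correlation is explained by the shared upstream cause rather than a direct effect.

net migration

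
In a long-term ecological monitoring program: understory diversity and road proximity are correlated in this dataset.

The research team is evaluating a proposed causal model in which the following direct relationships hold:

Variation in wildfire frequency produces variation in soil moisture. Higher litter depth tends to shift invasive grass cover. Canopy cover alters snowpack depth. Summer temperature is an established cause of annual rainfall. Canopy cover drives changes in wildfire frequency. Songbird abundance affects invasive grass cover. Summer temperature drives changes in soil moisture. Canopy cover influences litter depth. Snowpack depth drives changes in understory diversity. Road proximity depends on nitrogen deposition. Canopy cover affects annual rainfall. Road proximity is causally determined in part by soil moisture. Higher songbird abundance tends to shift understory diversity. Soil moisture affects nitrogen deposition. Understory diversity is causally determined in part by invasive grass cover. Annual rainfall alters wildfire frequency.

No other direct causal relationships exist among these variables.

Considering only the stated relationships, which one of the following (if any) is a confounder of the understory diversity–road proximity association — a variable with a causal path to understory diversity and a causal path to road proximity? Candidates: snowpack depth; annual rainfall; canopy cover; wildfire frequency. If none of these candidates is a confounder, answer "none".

Canopy cover causes understory diversity (canopy cover → snowpack depth → understory diversity) and also causes road proximity (canopy cover → wildfire frequency → soil moisture → road proximity); it is a common cause of both.
Each of the other candidates lacks a causal path to at least one of understory diversity and road proximity, so they do not confound the relationship.

canopy cover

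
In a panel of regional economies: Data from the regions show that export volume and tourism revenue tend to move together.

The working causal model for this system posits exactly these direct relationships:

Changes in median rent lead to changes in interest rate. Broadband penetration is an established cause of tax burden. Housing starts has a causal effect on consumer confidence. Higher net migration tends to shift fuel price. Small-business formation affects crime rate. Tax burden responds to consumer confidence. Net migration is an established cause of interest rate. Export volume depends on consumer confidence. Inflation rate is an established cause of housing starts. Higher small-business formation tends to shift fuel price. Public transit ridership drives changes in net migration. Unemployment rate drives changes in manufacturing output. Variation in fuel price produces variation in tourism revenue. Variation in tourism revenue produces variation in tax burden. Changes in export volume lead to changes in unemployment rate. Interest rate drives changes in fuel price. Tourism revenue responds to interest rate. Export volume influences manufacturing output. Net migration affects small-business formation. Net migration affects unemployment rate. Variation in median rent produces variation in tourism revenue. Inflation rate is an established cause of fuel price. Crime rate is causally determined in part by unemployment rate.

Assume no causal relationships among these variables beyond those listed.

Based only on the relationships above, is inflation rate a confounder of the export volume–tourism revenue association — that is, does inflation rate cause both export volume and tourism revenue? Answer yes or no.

yes

Inflation rate has a causal path to export volume (inflation rate → housing starts → consumer confidence → export volume) and to tourism revenue (inflation rate → fuel price → tourism revenue), so it is a common cause of both — a confounder.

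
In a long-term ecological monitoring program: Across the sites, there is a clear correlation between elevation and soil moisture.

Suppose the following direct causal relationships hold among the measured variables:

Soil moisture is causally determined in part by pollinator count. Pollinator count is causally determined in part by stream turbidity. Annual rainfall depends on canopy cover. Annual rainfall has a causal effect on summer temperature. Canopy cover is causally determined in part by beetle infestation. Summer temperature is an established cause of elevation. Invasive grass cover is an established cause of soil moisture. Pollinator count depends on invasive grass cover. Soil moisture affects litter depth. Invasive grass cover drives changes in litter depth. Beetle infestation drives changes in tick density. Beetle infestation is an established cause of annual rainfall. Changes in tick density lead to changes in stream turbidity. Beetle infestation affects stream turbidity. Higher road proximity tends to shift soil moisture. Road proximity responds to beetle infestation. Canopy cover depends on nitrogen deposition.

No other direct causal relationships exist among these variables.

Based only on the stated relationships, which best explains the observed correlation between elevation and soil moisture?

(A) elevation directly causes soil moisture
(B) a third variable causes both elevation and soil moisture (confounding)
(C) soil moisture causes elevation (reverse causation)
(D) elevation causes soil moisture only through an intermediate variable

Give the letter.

B

Beetle infestation causes elevation (beetle infestation → annual rainfall → summer temperature → elevation) and soil moisture (beetle infestation → road proximity → soil moisture) — a common cause creating the correlation.
There is no stated path from elevation to soil moisture or from soil moisture to elevation, so neither direct nor reverse causation applies.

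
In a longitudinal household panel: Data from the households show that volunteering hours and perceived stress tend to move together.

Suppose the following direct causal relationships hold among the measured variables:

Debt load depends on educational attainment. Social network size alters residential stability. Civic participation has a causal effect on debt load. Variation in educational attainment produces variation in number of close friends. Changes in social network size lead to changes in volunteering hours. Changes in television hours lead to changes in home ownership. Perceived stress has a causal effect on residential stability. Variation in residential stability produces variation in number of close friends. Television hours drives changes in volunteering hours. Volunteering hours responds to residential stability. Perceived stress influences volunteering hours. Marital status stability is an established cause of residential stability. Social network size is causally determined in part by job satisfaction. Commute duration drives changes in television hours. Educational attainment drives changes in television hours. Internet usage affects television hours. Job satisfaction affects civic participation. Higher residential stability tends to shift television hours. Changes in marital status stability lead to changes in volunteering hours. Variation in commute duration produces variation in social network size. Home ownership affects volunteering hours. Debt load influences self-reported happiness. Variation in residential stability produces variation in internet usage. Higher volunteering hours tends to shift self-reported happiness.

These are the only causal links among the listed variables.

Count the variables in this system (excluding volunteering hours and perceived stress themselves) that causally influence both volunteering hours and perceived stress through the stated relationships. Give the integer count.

No listed variable has a causal path to both volunteering hours and perceived stress, so there are no common causes.

0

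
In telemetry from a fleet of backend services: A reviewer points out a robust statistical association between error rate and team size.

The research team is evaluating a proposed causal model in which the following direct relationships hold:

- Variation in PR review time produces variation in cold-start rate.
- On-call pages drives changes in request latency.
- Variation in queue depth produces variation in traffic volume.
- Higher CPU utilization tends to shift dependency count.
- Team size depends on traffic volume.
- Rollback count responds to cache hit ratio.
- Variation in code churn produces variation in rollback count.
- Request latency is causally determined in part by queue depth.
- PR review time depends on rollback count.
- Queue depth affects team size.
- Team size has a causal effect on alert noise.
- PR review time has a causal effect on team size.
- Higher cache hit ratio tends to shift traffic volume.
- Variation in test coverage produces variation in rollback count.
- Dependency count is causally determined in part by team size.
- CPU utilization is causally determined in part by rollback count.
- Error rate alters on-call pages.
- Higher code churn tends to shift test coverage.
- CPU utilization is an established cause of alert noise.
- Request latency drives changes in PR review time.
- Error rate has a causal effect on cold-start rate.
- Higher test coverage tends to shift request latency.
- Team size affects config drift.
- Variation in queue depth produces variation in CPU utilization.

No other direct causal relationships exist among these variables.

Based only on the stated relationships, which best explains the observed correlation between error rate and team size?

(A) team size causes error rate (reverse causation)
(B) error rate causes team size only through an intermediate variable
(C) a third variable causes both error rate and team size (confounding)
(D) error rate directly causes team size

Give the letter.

Error rate reaches team size through error rate → on-call pages → request latency → PR review time → team size — an indirect causal chain with no direct error rate → team size link. No variable causes both error rate and team size, so confounding is ruled out; the effect is mediated.

B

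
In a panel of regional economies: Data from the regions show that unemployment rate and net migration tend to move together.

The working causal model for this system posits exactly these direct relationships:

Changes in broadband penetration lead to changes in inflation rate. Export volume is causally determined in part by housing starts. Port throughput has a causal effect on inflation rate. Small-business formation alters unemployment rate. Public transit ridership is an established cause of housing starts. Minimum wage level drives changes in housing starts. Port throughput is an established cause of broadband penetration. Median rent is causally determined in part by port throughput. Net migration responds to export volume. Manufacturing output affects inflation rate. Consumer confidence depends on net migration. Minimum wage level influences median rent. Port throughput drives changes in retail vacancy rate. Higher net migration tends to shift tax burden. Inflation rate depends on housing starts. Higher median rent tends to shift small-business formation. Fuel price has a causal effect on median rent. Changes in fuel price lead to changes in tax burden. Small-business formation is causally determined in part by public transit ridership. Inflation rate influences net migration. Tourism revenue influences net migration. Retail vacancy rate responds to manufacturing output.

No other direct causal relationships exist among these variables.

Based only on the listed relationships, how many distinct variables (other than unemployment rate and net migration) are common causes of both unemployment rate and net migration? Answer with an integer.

3

The common causes are: minimum wage level (to unemployment rate via minimum wage level → median rent → small-business formation → unemployment rate; to net migration via minimum wage level → housing starts → inflation rate → net migration); port throughput (to unemployment rate via port throughput → median rent → small-business formation → unemployment rate; to net migration via port throughput → inflation rate → net migration); public transit ridership (to unemployment rate via public transit ridership → small-business formation → unemployment rate; to net migration via public transit ridership → housing starts → inflation rate → net migration).
Every other variable lacks a causal path to at least one of unemployment rate and net migration.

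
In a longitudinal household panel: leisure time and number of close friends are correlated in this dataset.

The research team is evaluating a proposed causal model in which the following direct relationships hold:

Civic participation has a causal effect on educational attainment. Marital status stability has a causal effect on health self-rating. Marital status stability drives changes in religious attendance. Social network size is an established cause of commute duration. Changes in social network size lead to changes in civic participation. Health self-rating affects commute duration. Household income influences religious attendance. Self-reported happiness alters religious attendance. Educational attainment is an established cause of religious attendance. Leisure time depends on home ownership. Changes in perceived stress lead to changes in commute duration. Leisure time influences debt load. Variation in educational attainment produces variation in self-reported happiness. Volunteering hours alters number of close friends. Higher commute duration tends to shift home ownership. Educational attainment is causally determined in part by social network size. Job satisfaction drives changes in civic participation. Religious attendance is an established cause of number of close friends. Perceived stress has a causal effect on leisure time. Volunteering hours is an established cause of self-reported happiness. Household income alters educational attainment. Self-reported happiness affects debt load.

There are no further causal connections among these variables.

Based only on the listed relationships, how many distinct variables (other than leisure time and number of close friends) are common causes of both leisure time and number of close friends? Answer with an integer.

2

The common causes are: marital status stability (to leisure time via marital status stability → health self-rating → commute duration → home ownership → leisure time; to number of close friends via marital status stability → religious attendance → number of close friends); social network size (to leisure time via social network size → commute duration → home ownership → leisure time; to number of close friends via social network size → educational attainment → religious attendance → number of close friends).
Every other variable lacks a causal path to at least one of leisure time and number of close friends.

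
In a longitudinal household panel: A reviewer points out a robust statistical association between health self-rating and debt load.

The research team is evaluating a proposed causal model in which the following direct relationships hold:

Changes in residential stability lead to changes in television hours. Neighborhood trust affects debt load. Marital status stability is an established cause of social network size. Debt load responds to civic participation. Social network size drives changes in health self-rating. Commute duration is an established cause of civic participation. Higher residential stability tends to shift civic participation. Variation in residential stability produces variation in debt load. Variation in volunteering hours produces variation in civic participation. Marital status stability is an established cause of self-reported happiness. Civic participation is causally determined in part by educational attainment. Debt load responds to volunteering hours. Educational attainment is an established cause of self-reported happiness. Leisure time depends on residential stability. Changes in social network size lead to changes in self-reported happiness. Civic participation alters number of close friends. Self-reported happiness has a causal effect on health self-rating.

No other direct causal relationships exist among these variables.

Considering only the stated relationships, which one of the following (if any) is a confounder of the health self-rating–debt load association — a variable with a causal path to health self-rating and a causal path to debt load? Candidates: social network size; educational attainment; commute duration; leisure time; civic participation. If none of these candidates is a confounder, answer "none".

educational attainment

Educational attainment causes health self-rating (educational attainment → self-reported happiness → health self-rating) and also causes debt load (educational attainment → civic participation → debt load); it is a common cause of both.
Each of the other candidates lacks a causal path to at least one of health self-rating and debt load, so they do not confound the relationship.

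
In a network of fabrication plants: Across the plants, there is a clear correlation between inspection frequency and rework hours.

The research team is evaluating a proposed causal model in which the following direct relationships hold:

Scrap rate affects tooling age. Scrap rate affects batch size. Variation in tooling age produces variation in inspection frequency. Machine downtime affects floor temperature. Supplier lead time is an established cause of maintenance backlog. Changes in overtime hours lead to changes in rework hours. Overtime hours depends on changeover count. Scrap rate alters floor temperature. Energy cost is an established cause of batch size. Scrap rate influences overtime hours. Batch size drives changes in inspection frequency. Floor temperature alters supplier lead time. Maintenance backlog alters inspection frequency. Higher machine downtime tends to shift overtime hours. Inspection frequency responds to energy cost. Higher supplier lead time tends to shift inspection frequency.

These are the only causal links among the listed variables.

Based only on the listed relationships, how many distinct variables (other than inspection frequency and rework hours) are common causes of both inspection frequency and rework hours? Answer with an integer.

The common causes are: machine downtime (to inspection frequency via machine downtime → floor temperature → supplier lead time → inspection frequency; to rework hours via machine downtime → overtime hours → rework hours); scrap rate (to inspection frequency via scrap rate → tooling age → inspection frequency; to rework hours via scrap rate → overtime hours → rework hours).
Every other variable lacks a causal path to at least one of inspection frequency and rework hours.

2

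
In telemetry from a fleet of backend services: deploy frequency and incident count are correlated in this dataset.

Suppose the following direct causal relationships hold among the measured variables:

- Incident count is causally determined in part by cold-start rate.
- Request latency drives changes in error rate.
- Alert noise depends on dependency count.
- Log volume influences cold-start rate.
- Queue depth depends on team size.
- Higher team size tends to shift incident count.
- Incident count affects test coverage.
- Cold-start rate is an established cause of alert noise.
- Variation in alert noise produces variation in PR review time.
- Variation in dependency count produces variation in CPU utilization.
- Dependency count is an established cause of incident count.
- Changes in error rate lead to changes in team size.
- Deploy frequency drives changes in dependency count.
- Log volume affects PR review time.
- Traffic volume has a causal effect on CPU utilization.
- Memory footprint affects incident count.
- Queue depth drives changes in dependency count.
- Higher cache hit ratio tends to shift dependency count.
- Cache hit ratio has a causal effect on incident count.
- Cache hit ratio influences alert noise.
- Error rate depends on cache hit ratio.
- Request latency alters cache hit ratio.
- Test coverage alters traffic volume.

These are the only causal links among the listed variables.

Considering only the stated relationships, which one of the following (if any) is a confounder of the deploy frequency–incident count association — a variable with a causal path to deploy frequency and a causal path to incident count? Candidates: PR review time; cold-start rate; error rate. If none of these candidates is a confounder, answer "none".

None of the listed candidates has causal paths to both deploy frequency and incident count in the stated relationships, so none is a common cause.

none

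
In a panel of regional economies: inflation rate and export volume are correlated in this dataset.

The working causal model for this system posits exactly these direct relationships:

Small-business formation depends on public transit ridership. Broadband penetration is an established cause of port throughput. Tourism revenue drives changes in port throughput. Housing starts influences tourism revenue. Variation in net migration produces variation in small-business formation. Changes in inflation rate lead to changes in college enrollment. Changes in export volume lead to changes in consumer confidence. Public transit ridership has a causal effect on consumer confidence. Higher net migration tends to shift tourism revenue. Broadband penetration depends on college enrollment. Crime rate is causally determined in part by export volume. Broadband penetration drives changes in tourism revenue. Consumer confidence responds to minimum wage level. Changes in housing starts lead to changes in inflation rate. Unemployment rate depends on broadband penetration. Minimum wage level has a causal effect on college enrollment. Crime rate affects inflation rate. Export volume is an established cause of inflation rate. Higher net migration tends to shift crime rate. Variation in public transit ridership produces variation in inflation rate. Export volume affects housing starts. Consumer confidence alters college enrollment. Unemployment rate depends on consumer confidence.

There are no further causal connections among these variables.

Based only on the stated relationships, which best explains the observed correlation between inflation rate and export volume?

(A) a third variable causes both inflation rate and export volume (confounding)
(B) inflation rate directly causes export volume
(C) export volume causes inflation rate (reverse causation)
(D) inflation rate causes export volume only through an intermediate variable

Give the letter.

The stated link runs export volume → inflation rate; inflation rate has no causal path to export volume. No variable causes both, so confounding is ruled out. The correlation reflects reverse causation.

C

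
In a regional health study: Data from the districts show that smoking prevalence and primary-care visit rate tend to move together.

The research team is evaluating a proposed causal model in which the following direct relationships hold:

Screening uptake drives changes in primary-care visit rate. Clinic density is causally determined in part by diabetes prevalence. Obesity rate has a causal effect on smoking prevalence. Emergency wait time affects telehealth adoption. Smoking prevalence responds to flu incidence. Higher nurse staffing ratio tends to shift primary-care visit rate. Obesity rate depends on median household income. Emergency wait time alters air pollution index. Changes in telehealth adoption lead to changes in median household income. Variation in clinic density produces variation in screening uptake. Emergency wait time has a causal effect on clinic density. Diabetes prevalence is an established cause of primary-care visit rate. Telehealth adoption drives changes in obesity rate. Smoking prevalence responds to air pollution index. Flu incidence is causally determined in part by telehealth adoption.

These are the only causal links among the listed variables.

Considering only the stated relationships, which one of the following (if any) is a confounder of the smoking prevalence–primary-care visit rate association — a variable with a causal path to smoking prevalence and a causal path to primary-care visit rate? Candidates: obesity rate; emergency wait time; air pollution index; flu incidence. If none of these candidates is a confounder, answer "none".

emergency wait time

Emergency wait time causes smoking prevalence (emergency wait time → air pollution index → smoking prevalence) and also causes primary-care visit rate (emergency wait time → clinic density → screening uptake → primary-care visit rate); it is a common cause of both.
Each of the other candidates lacks a causal path to at least one of smoking prevalence and primary-care visit rate, so they do not confound the relationship.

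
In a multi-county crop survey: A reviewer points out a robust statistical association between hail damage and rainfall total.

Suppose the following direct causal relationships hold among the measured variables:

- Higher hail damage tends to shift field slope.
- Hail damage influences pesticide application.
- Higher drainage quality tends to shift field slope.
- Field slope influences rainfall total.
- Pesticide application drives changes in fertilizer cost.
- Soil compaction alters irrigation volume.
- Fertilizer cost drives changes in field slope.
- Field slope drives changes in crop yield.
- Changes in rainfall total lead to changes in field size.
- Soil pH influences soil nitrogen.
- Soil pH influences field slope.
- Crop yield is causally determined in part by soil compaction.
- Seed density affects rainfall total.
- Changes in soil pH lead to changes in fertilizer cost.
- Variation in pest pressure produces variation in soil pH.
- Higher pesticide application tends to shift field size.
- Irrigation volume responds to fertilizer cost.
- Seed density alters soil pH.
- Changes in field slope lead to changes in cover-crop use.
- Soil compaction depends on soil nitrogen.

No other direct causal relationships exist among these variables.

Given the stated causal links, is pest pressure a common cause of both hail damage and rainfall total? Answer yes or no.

Pest pressure has no stated causal path to hail damage. A confounder must cause both variables, so pest pressure does not qualify.

no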